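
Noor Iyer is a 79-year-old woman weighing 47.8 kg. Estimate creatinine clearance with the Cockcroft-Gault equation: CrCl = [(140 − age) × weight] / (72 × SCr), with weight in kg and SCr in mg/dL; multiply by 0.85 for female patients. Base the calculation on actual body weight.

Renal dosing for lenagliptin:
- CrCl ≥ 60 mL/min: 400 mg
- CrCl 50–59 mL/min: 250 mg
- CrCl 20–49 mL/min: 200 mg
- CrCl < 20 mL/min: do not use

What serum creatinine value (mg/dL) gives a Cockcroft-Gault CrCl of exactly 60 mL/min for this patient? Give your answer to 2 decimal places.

Standard dose requires CrCl ≥ 60 mL/min.
Set (140 − 79) × 47.8 × 0.85 / (72 × SCr) = 60
SCr = (140 − 79) × 47.8 × 0.85 / (72 × 60) = 0.574 mg/dL

0.57 mg/dL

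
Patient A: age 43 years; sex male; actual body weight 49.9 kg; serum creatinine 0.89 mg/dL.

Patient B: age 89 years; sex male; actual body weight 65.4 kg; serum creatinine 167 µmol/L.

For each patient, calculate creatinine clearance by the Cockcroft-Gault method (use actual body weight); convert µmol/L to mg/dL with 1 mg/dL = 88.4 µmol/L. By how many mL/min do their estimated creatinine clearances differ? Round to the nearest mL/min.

Patient A: CrCl = (140 − 43) × 49.9 / (72 × 0.89) = 4840.3 / 64.08 ≈ 75.5 mL/min
Patient B: SCr = 167 / 88.4 = 1.889 mg/dL
Patient B: CrCl = (140 − 89) × 65.4 / (72 × 1.889) = 3335.4 / 136.01 ≈ 24.5 mL/min
|75.5 − 24.5| = 51.0 mL/min

51 mL/min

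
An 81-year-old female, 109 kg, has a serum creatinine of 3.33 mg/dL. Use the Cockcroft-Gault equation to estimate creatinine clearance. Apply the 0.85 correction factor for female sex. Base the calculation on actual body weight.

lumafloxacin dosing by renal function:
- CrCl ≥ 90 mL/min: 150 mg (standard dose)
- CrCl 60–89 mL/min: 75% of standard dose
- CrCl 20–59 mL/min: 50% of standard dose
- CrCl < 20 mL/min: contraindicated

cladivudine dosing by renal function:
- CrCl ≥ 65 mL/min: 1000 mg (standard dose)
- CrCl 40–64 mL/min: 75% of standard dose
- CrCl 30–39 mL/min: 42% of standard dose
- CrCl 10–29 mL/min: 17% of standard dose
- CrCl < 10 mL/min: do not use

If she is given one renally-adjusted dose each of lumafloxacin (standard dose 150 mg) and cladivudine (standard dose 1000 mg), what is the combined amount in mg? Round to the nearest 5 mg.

245 mg

CrCl = (140 − 81) × 109 / (72 × 3.33) × 0.85 = 6431.0 / 239.76 × 0.85 ≈ 22.8 mL/min
CrCl ≈ 23 mL/min.
lumafloxacin: 20–59 mL/min → 50% of 150 mg = 75 mg.
cladivudine: 10–29 mL/min → 17% of 1000 mg = 170 mg.
Total = 75 + 170 = 245 mg.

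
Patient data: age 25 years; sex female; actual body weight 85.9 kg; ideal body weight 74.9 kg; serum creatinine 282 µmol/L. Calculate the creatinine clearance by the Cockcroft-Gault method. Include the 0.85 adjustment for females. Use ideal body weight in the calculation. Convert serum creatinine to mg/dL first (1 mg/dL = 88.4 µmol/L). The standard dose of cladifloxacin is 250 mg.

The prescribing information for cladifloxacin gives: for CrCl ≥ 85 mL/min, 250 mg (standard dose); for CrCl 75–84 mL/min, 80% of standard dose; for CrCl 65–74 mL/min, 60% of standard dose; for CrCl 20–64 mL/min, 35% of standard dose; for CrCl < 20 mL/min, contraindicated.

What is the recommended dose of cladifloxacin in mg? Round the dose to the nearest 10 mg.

90 mg

SCr = 282 / 88.4 = 3.19 mg/dL
CrCl = (140 − 25) × 74.9 / (72 × 3.19) × 0.85 = 8613.5 / 229.68 × 0.85 ≈ 31.9 mL/min
CrCl ≈ 32 mL/min → bracket 20–64 mL/min.
35% of 250 mg = 87.5 mg → 90 mg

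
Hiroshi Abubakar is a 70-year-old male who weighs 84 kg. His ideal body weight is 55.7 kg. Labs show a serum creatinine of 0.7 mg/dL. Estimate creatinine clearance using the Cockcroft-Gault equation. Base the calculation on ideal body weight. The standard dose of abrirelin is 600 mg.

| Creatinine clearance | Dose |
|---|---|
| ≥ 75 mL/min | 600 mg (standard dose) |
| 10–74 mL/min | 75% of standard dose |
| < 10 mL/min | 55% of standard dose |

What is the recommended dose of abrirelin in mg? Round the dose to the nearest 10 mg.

600 mg

CrCl = (140 − 70) × 55.7 / (72 × 0.7) = 3899.0 / 50.40 ≈ 77.4 mL/min
CrCl ≈ 77 mL/min → bracket ≥ 75 mL/min.
100% of 600 mg = 600 mg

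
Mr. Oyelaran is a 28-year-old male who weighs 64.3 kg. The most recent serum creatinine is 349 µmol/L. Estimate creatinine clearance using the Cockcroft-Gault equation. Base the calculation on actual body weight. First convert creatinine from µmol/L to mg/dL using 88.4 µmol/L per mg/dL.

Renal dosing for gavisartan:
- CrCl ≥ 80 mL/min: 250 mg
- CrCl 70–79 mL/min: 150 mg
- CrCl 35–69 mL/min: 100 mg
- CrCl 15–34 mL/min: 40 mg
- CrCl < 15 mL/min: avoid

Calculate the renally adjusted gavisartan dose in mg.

SCr = 349 / 88.4 = 3.948 mg/dL
CrCl = (140 − 28) × 64.3 / (72 × 3.948) = 7201.6 / 284.26 ≈ 25.3 mL/min
CrCl ≈ 25 mL/min → bracket 15–34 mL/min.
Dose for this bracket: 40 mg.

40 mg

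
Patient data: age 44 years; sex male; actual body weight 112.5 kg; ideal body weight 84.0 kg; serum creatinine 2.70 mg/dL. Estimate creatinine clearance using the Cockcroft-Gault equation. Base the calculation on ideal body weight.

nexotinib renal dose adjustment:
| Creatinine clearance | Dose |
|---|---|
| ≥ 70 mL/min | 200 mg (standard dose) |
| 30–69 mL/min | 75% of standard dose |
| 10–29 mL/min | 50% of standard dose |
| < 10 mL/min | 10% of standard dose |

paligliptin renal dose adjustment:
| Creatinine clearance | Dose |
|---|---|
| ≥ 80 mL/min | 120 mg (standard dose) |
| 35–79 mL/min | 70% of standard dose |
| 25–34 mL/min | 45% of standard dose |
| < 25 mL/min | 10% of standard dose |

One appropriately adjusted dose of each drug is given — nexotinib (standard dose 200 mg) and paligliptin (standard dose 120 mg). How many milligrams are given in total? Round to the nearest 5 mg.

235 mg

CrCl = (140 − 44) × 84 / (72 × 2.7) = 8064.0 / 194.40 ≈ 41.5 mL/min
CrCl ≈ 41 mL/min.
nexotinib: 30–69 mL/min → 75% of 200 mg = 150 mg.
paligliptin: 35–79 mL/min → 70% of 120 mg = 84 mg.
Total = 150 + 84 = 234 mg.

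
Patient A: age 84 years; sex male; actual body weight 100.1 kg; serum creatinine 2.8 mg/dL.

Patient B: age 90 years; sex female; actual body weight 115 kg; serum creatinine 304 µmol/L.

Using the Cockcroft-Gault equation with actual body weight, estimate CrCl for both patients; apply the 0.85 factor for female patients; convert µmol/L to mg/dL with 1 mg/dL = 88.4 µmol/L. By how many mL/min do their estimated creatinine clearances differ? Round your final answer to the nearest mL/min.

8 mL/min

Patient A: CrCl = (140 − 84) × 100.1 / (72 × 2.8) = 5605.6 / 201.60 ≈ 27.8 mL/min
Patient B: SCr = 304 / 88.4 = 3.439 mg/dL
Patient B: CrCl = (140 − 90) × 115 / (72 × 3.439) × 0.85 = 5750.0 / 247.61 × 0.85 ≈ 19.7 mL/min
|27.8 − 19.7| = 8.1 mL/min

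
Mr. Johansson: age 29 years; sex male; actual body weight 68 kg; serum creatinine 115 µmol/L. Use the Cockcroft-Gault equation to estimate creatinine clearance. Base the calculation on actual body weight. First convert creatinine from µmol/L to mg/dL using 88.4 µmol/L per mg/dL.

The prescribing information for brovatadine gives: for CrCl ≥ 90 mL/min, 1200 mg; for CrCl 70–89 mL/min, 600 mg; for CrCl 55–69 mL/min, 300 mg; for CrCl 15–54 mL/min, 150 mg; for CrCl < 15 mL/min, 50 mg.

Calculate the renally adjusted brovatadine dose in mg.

600 mg

SCr = 115 / 88.4 = 1.301 mg/dL
CrCl = (140 − 29) × 68 / (72 × 1.301) = 7548.0 / 93.67 ≈ 80.6 mL/min
CrCl ≈ 81 mL/min → bracket 70–89 mL/min.
Dose for this bracket: 600 mg.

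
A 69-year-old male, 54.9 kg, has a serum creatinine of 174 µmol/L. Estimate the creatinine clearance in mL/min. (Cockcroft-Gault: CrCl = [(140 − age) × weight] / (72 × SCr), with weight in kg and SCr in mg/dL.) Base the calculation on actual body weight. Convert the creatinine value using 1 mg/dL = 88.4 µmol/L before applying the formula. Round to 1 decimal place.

27.5 mL/min

SCr = 174 / 88.4 = 1.968 mg/dL
CrCl = (140 − 69) × 54.9 / (72 × 1.968) = 3897.9 / 141.70 ≈ 27.5 mL/min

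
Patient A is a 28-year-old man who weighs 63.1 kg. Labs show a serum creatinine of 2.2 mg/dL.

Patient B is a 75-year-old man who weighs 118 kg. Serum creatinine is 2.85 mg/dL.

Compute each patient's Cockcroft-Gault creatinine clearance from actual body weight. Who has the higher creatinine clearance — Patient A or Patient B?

Patient A: CrCl = (140 − 28) × 63.1 / (72 × 2.2) = 7067.2 / 158.40 ≈ 44.6 mL/min
Patient B: CrCl = (140 − 75) × 118 / (72 × 2.85) = 7670.0 / 205.20 ≈ 37.4 mL/min
44.6 vs 37.4 mL/min → Patient A is higher.

Patient A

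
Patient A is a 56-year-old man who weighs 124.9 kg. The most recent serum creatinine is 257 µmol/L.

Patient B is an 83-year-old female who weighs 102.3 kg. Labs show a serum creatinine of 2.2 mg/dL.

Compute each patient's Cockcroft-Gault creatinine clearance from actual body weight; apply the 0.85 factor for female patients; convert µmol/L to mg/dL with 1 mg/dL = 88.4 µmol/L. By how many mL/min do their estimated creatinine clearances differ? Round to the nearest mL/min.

19 mL/min

Patient A: SCr = 257 / 88.4 = 2.907 mg/dL
Patient A: CrCl = (140 − 56) × 124.9 / (72 × 2.907) = 10491.6 / 209.30 ≈ 50.1 mL/min
Patient B: CrCl = (140 − 83) × 102.3 / (72 × 2.2) × 0.85 = 5831.1 / 158.40 × 0.85 ≈ 31.3 mL/min
|50.1 − 31.3| = 18.8 mL/min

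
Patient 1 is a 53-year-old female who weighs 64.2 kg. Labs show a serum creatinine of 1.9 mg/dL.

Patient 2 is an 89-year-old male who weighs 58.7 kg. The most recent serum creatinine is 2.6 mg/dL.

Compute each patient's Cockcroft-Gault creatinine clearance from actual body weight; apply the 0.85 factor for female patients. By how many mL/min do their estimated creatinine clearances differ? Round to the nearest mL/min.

19 mL/min

Patient 1: CrCl = (140 − 53) × 64.2 / (72 × 1.9) × 0.85 = 5585.4 / 136.80 × 0.85 ≈ 34.7 mL/min
Patient 2: CrCl = (140 − 89) × 58.7 / (72 × 2.6) = 2993.7 / 187.20 ≈ 16.0 mL/min
|34.7 − 16.0| = 18.7 mL/min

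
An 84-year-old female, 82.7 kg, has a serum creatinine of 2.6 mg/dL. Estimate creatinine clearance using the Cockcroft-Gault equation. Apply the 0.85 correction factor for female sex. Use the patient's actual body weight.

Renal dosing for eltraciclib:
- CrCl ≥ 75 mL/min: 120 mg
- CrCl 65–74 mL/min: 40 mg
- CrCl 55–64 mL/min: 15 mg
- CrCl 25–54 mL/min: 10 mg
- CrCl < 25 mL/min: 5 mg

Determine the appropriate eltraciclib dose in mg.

5 mg

CrCl = (140 − 84) × 82.7 / (72 × 2.6) × 0.85 = 4631.2 / 187.20 × 0.85 ≈ 21.0 mL/min
CrCl ≈ 21 mL/min → bracket < 25 mL/min.
Dose for this bracket: 5 mg.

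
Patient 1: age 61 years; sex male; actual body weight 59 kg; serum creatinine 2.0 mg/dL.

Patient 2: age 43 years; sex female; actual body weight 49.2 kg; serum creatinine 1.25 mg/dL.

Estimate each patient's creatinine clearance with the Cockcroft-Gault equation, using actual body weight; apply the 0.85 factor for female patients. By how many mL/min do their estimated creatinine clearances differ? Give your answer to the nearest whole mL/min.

Patient 1: CrCl = (140 − 61) × 59 / (72 × 2) = 4661.0 / 144.00 ≈ 32.4 mL/min
Patient 2: CrCl = (140 − 43) × 49.2 / (72 × 1.25) × 0.85 = 4772.4 / 90.00 × 0.85 ≈ 45.1 mL/min
|32.4 − 45.1| = 12.7 mL/min

13 mL/min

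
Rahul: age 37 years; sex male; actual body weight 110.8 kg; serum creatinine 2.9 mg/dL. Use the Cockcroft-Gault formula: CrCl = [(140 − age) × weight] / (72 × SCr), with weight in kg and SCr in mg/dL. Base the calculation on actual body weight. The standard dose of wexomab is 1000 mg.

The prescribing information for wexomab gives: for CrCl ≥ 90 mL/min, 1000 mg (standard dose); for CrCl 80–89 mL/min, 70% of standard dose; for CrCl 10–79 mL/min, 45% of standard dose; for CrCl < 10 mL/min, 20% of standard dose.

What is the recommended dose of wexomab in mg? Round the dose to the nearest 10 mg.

450 mg

CrCl = (140 − 37) × 110.8 / (72 × 2.9) = 11412.4 / 208.80 ≈ 54.7 mL/min
CrCl ≈ 55 mL/min → bracket 10–79 mL/min.
45% of 1000 mg = 450 mg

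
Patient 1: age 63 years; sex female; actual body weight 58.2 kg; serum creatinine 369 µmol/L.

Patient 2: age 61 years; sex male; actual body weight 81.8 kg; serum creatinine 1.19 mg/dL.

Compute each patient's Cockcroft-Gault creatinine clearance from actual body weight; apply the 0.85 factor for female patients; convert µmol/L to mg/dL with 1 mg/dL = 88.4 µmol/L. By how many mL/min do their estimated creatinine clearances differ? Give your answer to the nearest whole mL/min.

Patient 1: SCr = 369 / 88.4 = 4.174 mg/dL
Patient 1: CrCl = (140 − 63) × 58.2 / (72 × 4.174) × 0.85 = 4481.4 / 300.53 × 0.85 ≈ 12.7 mL/min
Patient 2: CrCl = (140 − 61) × 81.8 / (72 × 1.19) = 6462.2 / 85.68 ≈ 75.4 mL/min
|12.7 − 75.4| = 62.7 mL/min

63 mL/min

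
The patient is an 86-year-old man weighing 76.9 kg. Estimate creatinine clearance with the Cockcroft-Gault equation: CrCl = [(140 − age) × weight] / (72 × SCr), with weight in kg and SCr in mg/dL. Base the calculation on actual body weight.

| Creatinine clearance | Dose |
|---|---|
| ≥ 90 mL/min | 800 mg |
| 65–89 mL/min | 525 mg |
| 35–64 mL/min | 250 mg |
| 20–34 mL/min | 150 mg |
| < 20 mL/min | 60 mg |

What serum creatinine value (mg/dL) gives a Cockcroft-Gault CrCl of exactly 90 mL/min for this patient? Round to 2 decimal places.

Standard dose requires CrCl ≥ 90 mL/min.
Set (140 − 86) × 76.9 / (72 × SCr) = 90
SCr = (140 − 86) × 76.9 / (72 × 90) = 0.641 mg/dL

0.64 mg/dL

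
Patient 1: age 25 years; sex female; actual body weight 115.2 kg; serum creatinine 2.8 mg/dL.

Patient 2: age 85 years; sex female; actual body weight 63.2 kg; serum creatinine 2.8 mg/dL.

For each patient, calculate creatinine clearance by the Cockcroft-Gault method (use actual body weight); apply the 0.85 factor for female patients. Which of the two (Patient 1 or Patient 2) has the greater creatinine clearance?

Patient 1

Patient 1: CrCl = (140 − 25) × 115.2 / (72 × 2.8) × 0.85 = 13248.0 / 201.60 × 0.85 ≈ 55.9 mL/min
Patient 2: CrCl = (140 − 85) × 63.2 / (72 × 2.8) × 0.85 = 3476.0 / 201.60 × 0.85 ≈ 14.7 mL/min
55.9 vs 14.7 mL/min → Patient 1 is higher.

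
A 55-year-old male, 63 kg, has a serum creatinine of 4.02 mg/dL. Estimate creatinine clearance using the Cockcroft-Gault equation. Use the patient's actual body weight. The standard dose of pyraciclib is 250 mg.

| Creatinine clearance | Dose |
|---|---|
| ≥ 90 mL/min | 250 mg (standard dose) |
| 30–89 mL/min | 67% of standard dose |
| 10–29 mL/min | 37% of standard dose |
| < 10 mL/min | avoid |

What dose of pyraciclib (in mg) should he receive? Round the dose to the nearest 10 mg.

90 mg

CrCl = (140 − 55) × 63 / (72 × 4.02) = 5355.0 / 289.44 ≈ 18.5 mL/min
CrCl ≈ 19 mL/min → bracket 10–29 mL/min.
37% of 250 mg = 92.5 mg → 90 mg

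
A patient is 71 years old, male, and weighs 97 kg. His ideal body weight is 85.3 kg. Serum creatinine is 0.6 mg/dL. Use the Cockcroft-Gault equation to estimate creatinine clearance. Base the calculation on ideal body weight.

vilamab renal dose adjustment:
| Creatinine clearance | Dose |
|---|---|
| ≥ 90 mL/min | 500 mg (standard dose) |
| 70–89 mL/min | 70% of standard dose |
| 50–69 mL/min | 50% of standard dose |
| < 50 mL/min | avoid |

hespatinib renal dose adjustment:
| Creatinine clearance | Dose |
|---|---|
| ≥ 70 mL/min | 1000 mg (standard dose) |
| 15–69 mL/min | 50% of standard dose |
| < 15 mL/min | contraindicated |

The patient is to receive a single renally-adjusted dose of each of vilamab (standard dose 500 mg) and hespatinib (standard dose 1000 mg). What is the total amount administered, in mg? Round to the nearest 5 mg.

CrCl = (140 − 71) × 85.3 / (72 × 0.6) = 5885.7 / 43.20 ≈ 136.2 mL/min
CrCl ≈ 136 mL/min.
vilamab: ≥ 90 mL/min → 100% of 500 mg = 500 mg.
hespatinib: ≥ 70 mL/min → 100% of 1000 mg = 1000 mg.
Total = 500 + 1000 = 1500 mg.

1500 mg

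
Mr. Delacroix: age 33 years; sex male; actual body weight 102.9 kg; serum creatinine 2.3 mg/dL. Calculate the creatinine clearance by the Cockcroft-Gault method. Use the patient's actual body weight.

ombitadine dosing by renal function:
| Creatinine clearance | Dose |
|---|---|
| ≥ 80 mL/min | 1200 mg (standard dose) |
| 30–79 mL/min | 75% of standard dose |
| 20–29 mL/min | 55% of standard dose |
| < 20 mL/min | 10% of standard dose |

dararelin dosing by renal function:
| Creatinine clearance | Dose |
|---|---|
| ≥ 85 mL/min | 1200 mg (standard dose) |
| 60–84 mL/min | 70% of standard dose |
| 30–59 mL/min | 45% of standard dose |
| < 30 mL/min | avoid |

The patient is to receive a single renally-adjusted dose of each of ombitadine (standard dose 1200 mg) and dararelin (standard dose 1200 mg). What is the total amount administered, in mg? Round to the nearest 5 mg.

CrCl = (140 − 33) × 102.9 / (72 × 2.3) = 11010.3 / 165.60 ≈ 66.5 mL/min
CrCl ≈ 66 mL/min.
ombitadine: 30–79 mL/min → 75% of 1200 mg = 900 mg.
dararelin: 60–84 mL/min → 70% of 1200 mg = 840 mg.
Total = 900 + 840 = 1740 mg.

1740 mg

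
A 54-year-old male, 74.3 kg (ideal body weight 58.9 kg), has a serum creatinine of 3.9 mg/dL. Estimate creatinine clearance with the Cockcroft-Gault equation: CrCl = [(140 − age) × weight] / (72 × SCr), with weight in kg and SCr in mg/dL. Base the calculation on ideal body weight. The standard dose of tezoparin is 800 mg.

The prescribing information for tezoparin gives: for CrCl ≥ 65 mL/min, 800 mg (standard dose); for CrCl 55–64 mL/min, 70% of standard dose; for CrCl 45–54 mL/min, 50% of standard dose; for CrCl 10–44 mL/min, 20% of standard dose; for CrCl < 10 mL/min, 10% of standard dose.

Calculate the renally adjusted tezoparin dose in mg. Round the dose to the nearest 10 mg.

CrCl = (140 − 54) × 58.9 / (72 × 3.9) = 5065.4 / 280.80 ≈ 18.0 mL/min
CrCl ≈ 18 mL/min → bracket 10–44 mL/min.
20% of 800 mg = 160 mg

160 mg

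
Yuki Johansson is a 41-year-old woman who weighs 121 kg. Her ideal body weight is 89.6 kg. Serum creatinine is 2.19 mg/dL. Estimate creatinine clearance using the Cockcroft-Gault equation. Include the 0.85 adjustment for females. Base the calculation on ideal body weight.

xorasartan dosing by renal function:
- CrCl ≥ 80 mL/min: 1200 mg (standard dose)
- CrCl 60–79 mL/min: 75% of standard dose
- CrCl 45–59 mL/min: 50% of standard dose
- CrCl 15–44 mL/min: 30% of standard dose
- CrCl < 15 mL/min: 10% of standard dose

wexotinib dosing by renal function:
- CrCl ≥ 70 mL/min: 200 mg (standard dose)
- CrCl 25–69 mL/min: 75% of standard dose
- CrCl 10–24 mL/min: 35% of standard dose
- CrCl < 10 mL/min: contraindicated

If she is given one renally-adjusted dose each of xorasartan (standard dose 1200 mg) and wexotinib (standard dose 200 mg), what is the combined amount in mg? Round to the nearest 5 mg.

CrCl = (140 − 41) × 89.6 / (72 × 2.19) × 0.85 = 8870.4 / 157.68 × 0.85 ≈ 47.8 mL/min
CrCl ≈ 48 mL/min.
xorasartan: 45–59 mL/min → 50% of 1200 mg = 600 mg.
wexotinib: 25–69 mL/min → 75% of 200 mg = 150 mg.
Total = 600 + 150 = 750 mg.

750 mg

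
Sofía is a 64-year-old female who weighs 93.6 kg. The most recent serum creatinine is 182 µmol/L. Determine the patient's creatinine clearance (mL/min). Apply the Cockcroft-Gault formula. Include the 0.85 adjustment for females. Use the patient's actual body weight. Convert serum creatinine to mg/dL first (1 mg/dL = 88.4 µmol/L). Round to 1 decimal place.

40.8 mL/min

SCr = 182 / 88.4 = 2.059 mg/dL
CrCl = (140 − 64) × 93.6 / (72 × 2.059) × 0.85 = 7113.6 / 148.25 × 0.85 ≈ 40.8 mL/min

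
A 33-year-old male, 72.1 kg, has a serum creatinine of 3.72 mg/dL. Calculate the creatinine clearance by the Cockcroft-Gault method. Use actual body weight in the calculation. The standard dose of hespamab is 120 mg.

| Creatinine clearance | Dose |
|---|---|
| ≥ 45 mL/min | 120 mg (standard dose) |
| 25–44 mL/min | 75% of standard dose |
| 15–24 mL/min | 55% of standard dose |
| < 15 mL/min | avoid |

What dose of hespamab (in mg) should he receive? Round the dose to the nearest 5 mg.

90 mg

CrCl = (140 − 33) × 72.1 / (72 × 3.72) = 7714.7 / 267.84 ≈ 28.8 mL/min
CrCl ≈ 29 mL/min → bracket 25–44 mL/min.
75% of 120 mg = 90 mg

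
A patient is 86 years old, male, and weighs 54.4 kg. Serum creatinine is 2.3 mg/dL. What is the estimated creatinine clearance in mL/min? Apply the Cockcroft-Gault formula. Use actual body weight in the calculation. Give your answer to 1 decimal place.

CrCl = (140 − 86) × 54.4 / (72 × 2.3) = 2937.6 / 165.60 ≈ 17.7 mL/min

17.7 mL/min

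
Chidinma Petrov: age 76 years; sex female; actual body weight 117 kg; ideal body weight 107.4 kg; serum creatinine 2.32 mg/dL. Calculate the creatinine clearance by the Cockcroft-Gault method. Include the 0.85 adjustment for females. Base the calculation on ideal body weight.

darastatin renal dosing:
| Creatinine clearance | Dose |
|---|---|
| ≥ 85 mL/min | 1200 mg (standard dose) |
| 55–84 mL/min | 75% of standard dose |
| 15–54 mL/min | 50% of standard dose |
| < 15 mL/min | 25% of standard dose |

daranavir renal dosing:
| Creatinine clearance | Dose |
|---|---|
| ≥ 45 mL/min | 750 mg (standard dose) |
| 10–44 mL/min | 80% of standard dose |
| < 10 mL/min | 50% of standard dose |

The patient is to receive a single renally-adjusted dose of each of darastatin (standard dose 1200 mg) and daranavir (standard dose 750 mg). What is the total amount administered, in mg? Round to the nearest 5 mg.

1200 mg

CrCl = (140 − 76) × 107.4 / (72 × 2.32) × 0.85 = 6873.6 / 167.04 × 0.85 ≈ 35.0 mL/min
CrCl ≈ 35 mL/min.
darastatin: 15–54 mL/min → 50% of 1200 mg = 600 mg.
daranavir: 10–44 mL/min → 80% of 750 mg = 600 mg.
Total = 600 + 600 = 1200 mg.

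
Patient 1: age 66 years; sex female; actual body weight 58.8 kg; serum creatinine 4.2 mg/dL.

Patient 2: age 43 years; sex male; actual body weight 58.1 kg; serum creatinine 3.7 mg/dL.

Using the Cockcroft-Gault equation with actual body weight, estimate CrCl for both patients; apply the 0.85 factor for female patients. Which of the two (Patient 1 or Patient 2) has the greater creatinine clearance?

Patient 2

Patient 1: CrCl = (140 − 66) × 58.8 / (72 × 4.2) × 0.85 = 4351.2 / 302.40 × 0.85 ≈ 12.2 mL/min
Patient 2: CrCl = (140 − 43) × 58.1 / (72 × 3.7) = 5635.7 / 266.40 ≈ 21.2 mL/min
12.2 vs 21.2 mL/min → Patient 2 is higher.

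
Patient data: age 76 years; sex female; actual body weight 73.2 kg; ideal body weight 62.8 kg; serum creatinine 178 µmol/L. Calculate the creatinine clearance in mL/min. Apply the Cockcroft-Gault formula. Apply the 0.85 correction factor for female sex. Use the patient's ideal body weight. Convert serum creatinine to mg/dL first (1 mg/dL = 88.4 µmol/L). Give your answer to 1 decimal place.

23.6 mL/min

SCr = 178 / 88.4 = 2.014 mg/dL
CrCl = (140 − 76) × 62.8 / (72 × 2.014) × 0.85 = 4019.2 / 145.01 × 0.85 ≈ 23.6 mL/min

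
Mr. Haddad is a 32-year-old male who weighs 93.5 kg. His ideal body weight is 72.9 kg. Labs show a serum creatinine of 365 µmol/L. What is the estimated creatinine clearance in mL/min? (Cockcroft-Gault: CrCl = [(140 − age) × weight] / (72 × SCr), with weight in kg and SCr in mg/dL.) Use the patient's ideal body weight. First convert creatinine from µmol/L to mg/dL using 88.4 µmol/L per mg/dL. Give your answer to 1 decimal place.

SCr = 365 / 88.4 = 4.129 mg/dL
CrCl = (140 − 32) × 72.9 / (72 × 4.129) = 7873.2 / 297.29 ≈ 26.5 mL/min

26.5 mL/min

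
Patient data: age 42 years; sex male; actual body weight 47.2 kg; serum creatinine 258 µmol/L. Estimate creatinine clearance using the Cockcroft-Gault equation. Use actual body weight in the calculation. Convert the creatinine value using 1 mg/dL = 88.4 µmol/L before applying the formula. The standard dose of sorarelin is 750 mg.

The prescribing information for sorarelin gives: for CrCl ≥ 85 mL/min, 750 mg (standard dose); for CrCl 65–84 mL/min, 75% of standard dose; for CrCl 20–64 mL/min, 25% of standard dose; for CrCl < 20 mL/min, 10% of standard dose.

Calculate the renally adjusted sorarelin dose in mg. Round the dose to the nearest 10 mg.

190 mg

SCr = 258 / 88.4 = 2.919 mg/dL
CrCl = (140 − 42) × 47.2 / (72 × 2.919) = 4625.6 / 210.17 ≈ 22.0 mL/min
CrCl ≈ 22 mL/min → bracket 20–64 mL/min.
25% of 750 mg = 187.5 mg → 190 mg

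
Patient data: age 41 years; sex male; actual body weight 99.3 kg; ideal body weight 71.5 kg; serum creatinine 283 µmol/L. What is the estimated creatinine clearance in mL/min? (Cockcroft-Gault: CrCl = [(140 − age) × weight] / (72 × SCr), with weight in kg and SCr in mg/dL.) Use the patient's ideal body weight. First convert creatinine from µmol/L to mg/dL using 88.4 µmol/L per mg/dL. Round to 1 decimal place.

SCr = 283 / 88.4 = 3.201 mg/dL
CrCl = (140 − 41) × 71.5 / (72 × 3.201) = 7078.5 / 230.47 ≈ 30.7 mL/min

30.7 mL/min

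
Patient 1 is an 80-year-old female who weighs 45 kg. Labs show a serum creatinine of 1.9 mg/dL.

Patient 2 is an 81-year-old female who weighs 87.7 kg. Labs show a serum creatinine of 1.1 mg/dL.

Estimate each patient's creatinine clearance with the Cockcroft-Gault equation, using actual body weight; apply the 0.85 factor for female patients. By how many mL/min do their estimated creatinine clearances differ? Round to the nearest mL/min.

Patient 1: CrCl = (140 − 80) × 45 / (72 × 1.9) × 0.85 = 2700.0 / 136.80 × 0.85 ≈ 16.8 mL/min
Patient 2: CrCl = (140 − 81) × 87.7 / (72 × 1.1) × 0.85 = 5174.3 / 79.20 × 0.85 ≈ 55.5 mL/min
|16.8 − 55.5| = 38.7 mL/min

39 mL/min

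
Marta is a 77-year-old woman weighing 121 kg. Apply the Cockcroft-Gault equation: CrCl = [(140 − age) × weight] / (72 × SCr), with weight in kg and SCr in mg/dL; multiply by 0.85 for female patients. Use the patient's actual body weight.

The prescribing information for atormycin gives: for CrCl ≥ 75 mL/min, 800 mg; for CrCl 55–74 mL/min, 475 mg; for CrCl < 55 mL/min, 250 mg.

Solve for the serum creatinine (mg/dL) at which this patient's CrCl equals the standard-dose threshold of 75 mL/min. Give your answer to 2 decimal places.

1.20 mg/dL

Standard dose requires CrCl ≥ 75 mL/min.
Set (140 − 77) × 121 × 0.85 / (72 × SCr) = 75
SCr = (140 − 77) × 121 × 0.85 / (72 × 75) = 1.200 mg/dL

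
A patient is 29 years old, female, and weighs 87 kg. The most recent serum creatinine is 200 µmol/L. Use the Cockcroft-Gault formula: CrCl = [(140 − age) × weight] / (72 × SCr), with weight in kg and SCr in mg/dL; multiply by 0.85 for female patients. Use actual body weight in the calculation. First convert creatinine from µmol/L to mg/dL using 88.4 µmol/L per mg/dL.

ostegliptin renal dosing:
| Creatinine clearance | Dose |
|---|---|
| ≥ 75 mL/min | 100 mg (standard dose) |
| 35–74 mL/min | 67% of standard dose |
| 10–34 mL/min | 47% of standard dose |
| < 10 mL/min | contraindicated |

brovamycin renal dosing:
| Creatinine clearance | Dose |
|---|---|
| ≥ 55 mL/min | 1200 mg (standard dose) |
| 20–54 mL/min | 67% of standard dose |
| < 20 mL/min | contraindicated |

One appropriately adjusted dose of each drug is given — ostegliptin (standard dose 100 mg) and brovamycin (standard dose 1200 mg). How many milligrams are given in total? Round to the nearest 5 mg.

SCr = 200 / 88.4 = 2.262 mg/dL
CrCl = (140 − 29) × 87 / (72 × 2.262) × 0.85 = 9657.0 / 162.86 × 0.85 ≈ 50.4 mL/min
CrCl ≈ 50 mL/min.
ostegliptin: 35–74 mL/min → 67% of 100 mg = 67 mg.
brovamycin: 20–54 mL/min → 67% of 1200 mg = 804 mg.
Total = 67 + 804 = 871 mg.

870 mg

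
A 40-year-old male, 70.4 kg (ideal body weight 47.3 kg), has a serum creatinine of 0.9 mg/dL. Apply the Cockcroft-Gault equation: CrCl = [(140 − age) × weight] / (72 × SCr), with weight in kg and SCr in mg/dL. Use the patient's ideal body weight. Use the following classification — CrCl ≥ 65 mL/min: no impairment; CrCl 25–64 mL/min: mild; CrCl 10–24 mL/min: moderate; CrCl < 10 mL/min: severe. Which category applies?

CrCl = (140 − 40) × 47.3 / (72 × 0.9) = 4730.0 / 64.80 ≈ 73.0 mL/min
73 mL/min falls in the 'no impairment' range.

no impairment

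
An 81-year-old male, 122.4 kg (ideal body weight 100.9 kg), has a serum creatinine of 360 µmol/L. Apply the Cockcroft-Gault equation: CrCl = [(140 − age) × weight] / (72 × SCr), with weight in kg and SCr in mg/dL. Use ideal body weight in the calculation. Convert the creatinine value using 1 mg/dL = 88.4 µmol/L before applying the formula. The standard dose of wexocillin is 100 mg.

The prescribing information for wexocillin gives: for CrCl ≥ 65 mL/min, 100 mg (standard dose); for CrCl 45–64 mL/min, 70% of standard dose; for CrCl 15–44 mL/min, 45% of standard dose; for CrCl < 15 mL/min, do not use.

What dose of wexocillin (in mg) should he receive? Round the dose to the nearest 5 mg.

SCr = 360 / 88.4 = 4.072 mg/dL
CrCl = (140 − 81) × 100.9 / (72 × 4.072) = 5953.1 / 293.18 ≈ 20.3 mL/min
CrCl ≈ 20 mL/min → bracket 15–44 mL/min.
45% of 100 mg = 45 mg

45 mg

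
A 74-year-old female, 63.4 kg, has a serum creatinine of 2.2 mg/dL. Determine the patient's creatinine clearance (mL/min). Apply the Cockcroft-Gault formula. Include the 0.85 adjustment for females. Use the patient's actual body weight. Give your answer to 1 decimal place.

22.5 mL/min

CrCl = (140 − 74) × 63.4 / (72 × 2.2) × 0.85 = 4184.4 / 158.40 × 0.85 ≈ 22.5 mL/min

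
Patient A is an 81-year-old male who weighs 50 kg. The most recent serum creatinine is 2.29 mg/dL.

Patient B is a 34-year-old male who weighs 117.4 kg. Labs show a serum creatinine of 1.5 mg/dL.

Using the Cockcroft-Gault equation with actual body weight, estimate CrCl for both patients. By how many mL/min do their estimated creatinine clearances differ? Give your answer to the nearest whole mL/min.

Patient A: CrCl = (140 − 81) × 50 / (72 × 2.29) = 2950.0 / 164.88 ≈ 17.9 mL/min
Patient B: CrCl = (140 − 34) × 117.4 / (72 × 1.5) = 12444.4 / 108.00 ≈ 115.2 mL/min
|17.9 − 115.2| = 97.3 mL/min

97 mL/min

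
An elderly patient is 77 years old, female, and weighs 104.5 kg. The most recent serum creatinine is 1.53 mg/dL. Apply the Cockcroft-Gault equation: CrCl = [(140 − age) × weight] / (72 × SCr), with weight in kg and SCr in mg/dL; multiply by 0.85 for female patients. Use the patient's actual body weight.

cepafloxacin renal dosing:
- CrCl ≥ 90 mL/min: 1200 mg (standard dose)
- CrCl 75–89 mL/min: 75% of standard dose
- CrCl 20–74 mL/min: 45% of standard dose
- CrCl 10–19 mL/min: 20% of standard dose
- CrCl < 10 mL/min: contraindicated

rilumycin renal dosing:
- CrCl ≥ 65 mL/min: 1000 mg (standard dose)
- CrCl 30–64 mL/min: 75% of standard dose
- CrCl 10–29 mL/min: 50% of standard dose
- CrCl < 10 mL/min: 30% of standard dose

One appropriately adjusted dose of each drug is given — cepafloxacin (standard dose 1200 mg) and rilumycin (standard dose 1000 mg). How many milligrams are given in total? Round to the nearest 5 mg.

1290 mg

CrCl = (140 − 77) × 104.5 / (72 × 1.53) × 0.85 = 6583.5 / 110.16 × 0.85 ≈ 50.8 mL/min
CrCl ≈ 51 mL/min.
cepafloxacin: 20–74 mL/min → 45% of 1200 mg = 540 mg.
rilumycin: 30–64 mL/min → 75% of 1000 mg = 750 mg.
Total = 540 + 750 = 1290 mg.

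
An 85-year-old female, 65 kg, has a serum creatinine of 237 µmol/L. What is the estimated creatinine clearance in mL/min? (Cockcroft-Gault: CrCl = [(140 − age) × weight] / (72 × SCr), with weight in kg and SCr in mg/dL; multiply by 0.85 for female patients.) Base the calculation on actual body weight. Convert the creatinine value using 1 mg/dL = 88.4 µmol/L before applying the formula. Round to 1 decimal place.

15.7 mL/min

SCr = 237 / 88.4 = 2.681 mg/dL
CrCl = (140 − 85) × 65 / (72 × 2.681) × 0.85 = 3575.0 / 193.03 × 0.85 ≈ 15.7 mL/min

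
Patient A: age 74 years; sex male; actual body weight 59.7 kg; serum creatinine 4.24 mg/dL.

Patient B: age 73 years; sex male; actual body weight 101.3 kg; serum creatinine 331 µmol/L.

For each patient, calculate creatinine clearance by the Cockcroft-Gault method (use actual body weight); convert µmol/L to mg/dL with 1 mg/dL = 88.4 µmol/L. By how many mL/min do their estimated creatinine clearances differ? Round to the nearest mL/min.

12 mL/min

Patient A: CrCl = (140 − 74) × 59.7 / (72 × 4.24) = 3940.2 / 305.28 ≈ 12.9 mL/min
Patient B: SCr = 331 / 88.4 = 3.744 mg/dL
Patient B: CrCl = (140 − 73) × 101.3 / (72 × 3.744) = 6787.1 / 269.57 ≈ 25.2 mL/min
|12.9 − 25.2| = 12.3 mL/min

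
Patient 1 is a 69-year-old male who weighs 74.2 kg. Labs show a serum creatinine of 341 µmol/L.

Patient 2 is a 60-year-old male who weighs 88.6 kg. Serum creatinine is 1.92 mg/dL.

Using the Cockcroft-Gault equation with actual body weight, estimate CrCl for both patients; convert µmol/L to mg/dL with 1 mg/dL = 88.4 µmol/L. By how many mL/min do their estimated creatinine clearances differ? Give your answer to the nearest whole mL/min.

32 mL/min

Patient 1: SCr = 341 / 88.4 = 3.857 mg/dL
Patient 1: CrCl = (140 − 69) × 74.2 / (72 × 3.857) = 5268.2 / 277.70 ≈ 19.0 mL/min
Patient 2: CrCl = (140 − 60) × 88.6 / (72 × 1.92) = 7088.0 / 138.24 ≈ 51.3 mL/min
|19.0 − 51.3| = 32.3 mL/min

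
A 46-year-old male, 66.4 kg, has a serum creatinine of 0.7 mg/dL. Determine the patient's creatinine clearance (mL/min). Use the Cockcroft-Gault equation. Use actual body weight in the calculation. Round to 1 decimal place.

123.8 mL/min

CrCl = (140 − 46) × 66.4 / (72 × 0.7) = 6241.6 / 50.40 ≈ 123.8 mL/min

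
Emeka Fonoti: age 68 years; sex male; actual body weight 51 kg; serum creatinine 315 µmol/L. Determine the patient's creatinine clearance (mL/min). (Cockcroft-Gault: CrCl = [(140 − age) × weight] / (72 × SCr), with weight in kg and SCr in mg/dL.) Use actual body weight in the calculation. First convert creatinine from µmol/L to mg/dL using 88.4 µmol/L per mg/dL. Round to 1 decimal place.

SCr = 315 / 88.4 = 3.563 mg/dL
CrCl = (140 − 68) × 51 / (72 × 3.563) = 3672.0 / 256.54 ≈ 14.3 mL/min

14.3 mL/min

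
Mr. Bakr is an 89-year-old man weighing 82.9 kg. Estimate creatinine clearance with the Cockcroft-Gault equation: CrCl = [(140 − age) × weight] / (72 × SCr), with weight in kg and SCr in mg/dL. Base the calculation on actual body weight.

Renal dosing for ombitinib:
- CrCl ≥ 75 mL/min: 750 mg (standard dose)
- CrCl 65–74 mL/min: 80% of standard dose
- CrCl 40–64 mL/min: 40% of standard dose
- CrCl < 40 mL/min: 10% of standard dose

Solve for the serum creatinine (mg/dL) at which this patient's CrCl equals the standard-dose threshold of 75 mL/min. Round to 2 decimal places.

0.78 mg/dL

Standard dose requires CrCl ≥ 75 mL/min.
Set (140 − 89) × 82.9 / (72 × SCr) = 75
SCr = (140 − 89) × 82.9 / (72 × 75) = 0.783 mg/dL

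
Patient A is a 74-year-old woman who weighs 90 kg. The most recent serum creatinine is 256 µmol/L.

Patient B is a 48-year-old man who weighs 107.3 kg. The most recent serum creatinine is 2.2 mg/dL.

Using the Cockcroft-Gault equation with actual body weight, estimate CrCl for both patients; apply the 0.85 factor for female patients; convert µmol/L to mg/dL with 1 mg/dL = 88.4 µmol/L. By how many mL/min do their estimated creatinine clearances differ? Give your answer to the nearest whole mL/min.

38 mL/min

Patient A: SCr = 256 / 88.4 = 2.896 mg/dL
Patient A: CrCl = (140 − 74) × 90 / (72 × 2.896) × 0.85 = 5940.0 / 208.51 × 0.85 ≈ 24.2 mL/min
Patient B: CrCl = (140 − 48) × 107.3 / (72 × 2.2) = 9871.6 / 158.40 ≈ 62.3 mL/min
|24.2 − 62.3| = 38.1 mL/min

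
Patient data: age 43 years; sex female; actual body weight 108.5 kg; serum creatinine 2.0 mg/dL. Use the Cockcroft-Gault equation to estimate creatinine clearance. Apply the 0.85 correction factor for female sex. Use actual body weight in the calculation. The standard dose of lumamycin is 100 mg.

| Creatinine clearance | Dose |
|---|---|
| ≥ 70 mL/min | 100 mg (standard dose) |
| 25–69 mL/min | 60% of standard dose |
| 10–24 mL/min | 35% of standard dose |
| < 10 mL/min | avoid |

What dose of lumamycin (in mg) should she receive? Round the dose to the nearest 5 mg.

CrCl = (140 − 43) × 108.5 / (72 × 2) × 0.85 = 10524.5 / 144.00 × 0.85 ≈ 62.1 mL/min
CrCl ≈ 62 mL/min → bracket 25–69 mL/min.
60% of 100 mg = 60 mg

60 mg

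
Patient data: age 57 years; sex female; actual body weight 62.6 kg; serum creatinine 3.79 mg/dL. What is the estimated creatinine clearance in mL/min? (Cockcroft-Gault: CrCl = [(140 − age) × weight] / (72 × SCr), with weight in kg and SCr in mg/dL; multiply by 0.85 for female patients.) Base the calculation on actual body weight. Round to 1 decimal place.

16.2 mL/min

CrCl = (140 − 57) × 62.6 / (72 × 3.79) × 0.85 = 5195.8 / 272.88 × 0.85 ≈ 16.2 mL/min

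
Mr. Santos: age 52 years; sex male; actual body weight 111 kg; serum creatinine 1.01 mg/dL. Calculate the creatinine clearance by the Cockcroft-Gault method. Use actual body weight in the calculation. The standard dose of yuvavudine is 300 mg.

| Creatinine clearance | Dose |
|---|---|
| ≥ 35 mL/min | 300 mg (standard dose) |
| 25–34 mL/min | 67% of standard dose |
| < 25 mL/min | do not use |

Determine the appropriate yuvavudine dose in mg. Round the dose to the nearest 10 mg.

300 mg

CrCl = (140 − 52) × 111 / (72 × 1.01) = 9768.0 / 72.72 ≈ 134.3 mL/min
CrCl ≈ 134 mL/min → bracket ≥ 35 mL/min.
100% of 300 mg = 300 mg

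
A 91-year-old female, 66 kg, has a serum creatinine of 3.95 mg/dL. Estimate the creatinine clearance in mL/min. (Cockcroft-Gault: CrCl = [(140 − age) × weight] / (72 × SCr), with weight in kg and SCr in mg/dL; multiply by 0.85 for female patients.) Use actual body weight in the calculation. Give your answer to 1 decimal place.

CrCl = (140 − 91) × 66 / (72 × 3.95) × 0.85 = 3234.0 / 284.40 × 0.85 ≈ 9.7 mL/min

9.7 mL/min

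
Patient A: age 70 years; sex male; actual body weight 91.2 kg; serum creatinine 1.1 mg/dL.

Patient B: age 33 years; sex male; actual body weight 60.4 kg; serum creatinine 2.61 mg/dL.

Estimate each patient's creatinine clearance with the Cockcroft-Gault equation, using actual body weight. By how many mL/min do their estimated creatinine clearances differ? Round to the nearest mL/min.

46 mL/min

Patient A: CrCl = (140 − 70) × 91.2 / (72 × 1.1) = 6384.0 / 79.20 ≈ 80.6 mL/min
Patient B: CrCl = (140 − 33) × 60.4 / (72 × 2.61) = 6462.8 / 187.92 ≈ 34.4 mL/min
|80.6 − 34.4| = 46.2 mL/min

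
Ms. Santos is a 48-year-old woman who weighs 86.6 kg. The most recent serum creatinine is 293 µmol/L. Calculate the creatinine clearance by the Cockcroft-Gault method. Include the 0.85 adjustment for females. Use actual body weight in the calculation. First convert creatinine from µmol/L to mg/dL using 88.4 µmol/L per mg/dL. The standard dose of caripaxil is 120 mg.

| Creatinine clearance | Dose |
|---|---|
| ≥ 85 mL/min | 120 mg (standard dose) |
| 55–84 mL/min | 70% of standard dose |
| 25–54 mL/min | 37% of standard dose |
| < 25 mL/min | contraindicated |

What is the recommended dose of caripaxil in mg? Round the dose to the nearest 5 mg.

SCr = 293 / 88.4 = 3.314 mg/dL
CrCl = (140 − 48) × 86.6 / (72 × 3.314) × 0.85 = 7967.2 / 238.61 × 0.85 ≈ 28.4 mL/min
CrCl ≈ 28 mL/min → bracket 25–54 mL/min.
37% of 120 mg = 44.4 mg → 45 mg

45 mg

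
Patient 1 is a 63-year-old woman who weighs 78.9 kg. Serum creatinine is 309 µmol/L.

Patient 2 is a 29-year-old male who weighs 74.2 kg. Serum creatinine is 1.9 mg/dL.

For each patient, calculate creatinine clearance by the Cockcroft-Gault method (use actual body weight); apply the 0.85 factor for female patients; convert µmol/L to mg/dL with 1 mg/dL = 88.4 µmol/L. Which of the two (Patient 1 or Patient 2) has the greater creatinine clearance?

Patient 1: SCr = 309 / 88.4 = 3.495 mg/dL
Patient 1: CrCl = (140 − 63) × 78.9 / (72 × 3.495) × 0.85 = 6075.3 / 251.64 × 0.85 ≈ 20.5 mL/min
Patient 2: CrCl = (140 − 29) × 74.2 / (72 × 1.9) = 8236.2 / 136.80 ≈ 60.2 mL/min
20.5 vs 60.2 mL/min → Patient 2 is higher.

Patient 2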